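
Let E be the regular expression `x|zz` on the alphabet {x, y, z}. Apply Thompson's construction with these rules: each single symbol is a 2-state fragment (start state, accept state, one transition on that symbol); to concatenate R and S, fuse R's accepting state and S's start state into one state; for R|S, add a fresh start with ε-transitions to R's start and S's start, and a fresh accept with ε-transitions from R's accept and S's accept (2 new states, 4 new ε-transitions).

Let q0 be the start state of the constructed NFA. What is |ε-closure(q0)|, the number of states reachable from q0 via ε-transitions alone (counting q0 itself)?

3

Compute the ε-closure size of each fragment's start state recursively; a symbol fragment's start has no outgoing ε-edge, so its closure is just itself (size 1).
  zz : C equals the left operand's closure size = 1 (its accept is not ε-reachable, so the closure stops there)
  x|zz : new start ε-reaches every alternative's start; none of them accept ε, so the new accept is not reached: C = 1 + 1 + 1 = 3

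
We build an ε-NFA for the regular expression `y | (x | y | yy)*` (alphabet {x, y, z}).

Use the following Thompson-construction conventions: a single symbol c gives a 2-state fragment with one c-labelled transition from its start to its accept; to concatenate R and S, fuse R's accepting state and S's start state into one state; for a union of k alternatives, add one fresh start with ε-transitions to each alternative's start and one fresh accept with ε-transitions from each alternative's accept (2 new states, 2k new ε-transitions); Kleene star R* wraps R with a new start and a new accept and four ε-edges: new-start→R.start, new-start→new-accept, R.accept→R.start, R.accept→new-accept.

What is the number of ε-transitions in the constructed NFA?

14

Recursing over subexpressions:
Each of the 5 symbol leaves contributes 0 ε-transitions.
  yy — 0 ε-transitions
  x | y | yy — 6 ε-transitions
  (x | y | yy)* — 10 ε-transitions
  y | (x | y | yy)* — 14 ε-transitions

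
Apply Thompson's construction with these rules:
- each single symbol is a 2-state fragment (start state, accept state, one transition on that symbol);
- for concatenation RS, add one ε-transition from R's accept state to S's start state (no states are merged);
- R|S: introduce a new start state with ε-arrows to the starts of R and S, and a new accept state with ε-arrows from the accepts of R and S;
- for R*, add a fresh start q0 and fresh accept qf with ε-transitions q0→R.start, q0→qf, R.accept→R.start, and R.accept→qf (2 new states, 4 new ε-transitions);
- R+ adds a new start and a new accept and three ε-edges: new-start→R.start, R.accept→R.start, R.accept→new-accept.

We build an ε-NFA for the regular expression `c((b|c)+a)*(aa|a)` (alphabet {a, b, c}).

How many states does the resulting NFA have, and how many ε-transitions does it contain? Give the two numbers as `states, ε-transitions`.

22, 19

Recursing over subexpressions:
Each of the 7 symbol leaves contributes 2 states and 0 ε-transitions.
  b|c = 6 states, 4 ε-transitions
  (b|c)+ = 8 states, 7 ε-transitions
  (b|c)+a = 10 states, 8 ε-transitions
  ((b|c)+a)* = 12 states, 12 ε-transitions
  aa = 4 states, 1 ε-transition
  aa|a = 8 states, 5 ε-transitions
  c((b|c)+a)*(aa|a) = 22 states, 19 ε-transitions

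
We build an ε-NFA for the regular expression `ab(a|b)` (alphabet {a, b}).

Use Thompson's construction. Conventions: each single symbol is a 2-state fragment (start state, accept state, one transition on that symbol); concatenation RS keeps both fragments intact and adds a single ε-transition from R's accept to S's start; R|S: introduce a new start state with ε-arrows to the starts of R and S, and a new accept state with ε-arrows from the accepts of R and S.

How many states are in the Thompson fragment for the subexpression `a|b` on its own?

6

Fragment for `a|b`:
Each of the 2 symbol leaves contributes a 2-state fragment.
  a|b = 6 states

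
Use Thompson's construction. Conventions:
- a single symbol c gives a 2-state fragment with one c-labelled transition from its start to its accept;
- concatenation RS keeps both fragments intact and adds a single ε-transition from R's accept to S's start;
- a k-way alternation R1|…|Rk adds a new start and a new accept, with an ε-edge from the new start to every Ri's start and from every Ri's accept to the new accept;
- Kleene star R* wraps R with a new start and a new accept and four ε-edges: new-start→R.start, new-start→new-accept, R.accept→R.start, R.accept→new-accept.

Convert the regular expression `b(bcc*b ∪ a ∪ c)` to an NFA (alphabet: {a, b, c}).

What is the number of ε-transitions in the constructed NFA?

14

Bottom-up over the parse tree:
Each of the 7 symbol leaves contributes 0 ε-transitions.
  c* — 4 ε-transitions
  bcc*b — 7 ε-transitions
  bcc*b ∪ a ∪ c — 13 ε-transitions
  b(bcc*b ∪ a ∪ c) — 14 ε-transitions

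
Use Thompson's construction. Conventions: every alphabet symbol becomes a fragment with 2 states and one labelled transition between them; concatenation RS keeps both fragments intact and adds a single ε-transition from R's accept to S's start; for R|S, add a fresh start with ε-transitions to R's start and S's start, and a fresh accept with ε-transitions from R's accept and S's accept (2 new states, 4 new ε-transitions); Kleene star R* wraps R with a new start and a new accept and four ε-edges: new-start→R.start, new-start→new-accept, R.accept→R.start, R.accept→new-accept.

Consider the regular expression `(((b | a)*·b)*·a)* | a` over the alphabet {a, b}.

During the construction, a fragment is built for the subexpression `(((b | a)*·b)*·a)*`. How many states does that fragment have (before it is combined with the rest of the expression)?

16

Fragment for `(((b | a)*·b)*·a)*`:
Each of the 4 symbol leaves contributes a 2-state fragment.
  b | a : 6 states
  (b | a)* : 8 states
  (b | a)*·b : 10 states
  ((b | a)*·b)* : 12 states
  ((b | a)*·b)*·a : 14 states
  (((b | a)*·b)*·a)* : 16 states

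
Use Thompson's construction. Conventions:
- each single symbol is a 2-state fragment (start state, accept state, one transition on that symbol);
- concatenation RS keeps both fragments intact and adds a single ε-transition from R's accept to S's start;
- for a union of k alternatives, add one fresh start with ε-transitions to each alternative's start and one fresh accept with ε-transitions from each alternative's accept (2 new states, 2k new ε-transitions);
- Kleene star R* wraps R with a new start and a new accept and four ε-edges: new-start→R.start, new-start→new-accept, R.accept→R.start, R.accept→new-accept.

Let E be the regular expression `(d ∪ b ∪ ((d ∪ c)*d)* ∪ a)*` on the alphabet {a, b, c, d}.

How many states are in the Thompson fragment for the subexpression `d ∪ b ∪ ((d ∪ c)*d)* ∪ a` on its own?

20

Fragment for `d ∪ b ∪ ((d ∪ c)*d)* ∪ a`:
Each of the 6 symbol leaves contributes a 2-state fragment.
  d ∪ c = 6 states
  (d ∪ c)* = 8 states
  (d ∪ c)*d = 10 states
  ((d ∪ c)*d)* = 12 states
  d ∪ b ∪ ((d ∪ c)*d)* ∪ a = 20 states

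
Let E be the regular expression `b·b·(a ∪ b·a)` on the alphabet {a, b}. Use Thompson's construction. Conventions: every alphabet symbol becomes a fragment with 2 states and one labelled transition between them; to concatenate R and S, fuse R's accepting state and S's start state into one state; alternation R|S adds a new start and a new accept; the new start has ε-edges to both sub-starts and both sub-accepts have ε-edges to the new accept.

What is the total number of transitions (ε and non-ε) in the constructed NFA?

9

Per subexpression:
Each of the 5 symbol leaves contributes 1 transition (1 symbol, 0 ε).
  b·a → 2 transitions (2 symbol, 0 ε)
  a ∪ b·a → 7 transitions (3 symbol, 4 ε)
  b·b·(a ∪ b·a) → 9 transitions (5 symbol, 4 ε)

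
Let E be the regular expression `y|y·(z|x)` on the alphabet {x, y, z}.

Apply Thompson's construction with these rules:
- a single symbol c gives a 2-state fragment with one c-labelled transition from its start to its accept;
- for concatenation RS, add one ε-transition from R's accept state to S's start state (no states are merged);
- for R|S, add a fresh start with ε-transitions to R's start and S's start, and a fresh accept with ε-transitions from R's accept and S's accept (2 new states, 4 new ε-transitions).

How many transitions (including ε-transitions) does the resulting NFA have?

13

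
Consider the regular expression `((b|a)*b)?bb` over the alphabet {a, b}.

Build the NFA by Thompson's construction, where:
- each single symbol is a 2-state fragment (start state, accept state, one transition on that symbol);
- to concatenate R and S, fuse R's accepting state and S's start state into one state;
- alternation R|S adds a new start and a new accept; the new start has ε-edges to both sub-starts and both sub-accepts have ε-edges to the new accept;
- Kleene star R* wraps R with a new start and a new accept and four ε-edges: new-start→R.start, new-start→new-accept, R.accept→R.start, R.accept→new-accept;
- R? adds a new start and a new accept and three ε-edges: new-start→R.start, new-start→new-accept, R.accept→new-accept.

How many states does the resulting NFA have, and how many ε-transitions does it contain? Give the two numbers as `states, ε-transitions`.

By structural recursion:
Each of the 5 symbol leaves contributes 2 states and 0 ε-transitions.
  b|a — 6 states, 4 ε-transitions
  (b|a)* — 8 states, 8 ε-transitions
  (b|a)*b — 9 states, 8 ε-transitions
  ((b|a)*b)? — 11 states, 11 ε-transitions
  ((b|a)*b)?bb — 13 states, 11 ε-transitions

13, 11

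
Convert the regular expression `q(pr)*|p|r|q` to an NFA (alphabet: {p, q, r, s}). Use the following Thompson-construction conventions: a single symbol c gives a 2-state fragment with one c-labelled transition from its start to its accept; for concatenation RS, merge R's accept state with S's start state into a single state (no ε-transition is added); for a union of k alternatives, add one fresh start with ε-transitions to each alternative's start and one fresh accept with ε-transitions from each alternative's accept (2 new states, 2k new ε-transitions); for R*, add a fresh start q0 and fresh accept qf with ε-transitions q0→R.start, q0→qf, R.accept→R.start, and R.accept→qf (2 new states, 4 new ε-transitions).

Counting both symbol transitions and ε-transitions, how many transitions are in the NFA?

18

Recursing over subexpressions:
Each of the 6 symbol leaves contributes 1 transition (1 symbol, 0 ε).
  pr → 2 transitions (2 symbol, 0 ε)
  (pr)* → 6 transitions (2 symbol, 4 ε)
  q(pr)* → 7 transitions (3 symbol, 4 ε)
  q(pr)*|p|r|q → 18 transitions (6 symbol, 12 ε)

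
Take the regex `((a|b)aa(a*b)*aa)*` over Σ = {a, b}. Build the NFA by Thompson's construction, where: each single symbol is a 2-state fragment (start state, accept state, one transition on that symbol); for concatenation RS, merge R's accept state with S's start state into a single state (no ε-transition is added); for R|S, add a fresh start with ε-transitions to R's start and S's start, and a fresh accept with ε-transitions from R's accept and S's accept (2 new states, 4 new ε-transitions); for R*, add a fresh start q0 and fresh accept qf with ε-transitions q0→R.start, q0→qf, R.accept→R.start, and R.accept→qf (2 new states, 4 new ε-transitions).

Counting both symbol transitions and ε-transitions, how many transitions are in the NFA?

Building bottom-up:
Each of the 8 symbol leaves contributes 1 transition (1 symbol, 0 ε).
  a|b : 6 transitions (2 symbol, 4 ε)
  a* : 5 transitions (1 symbol, 4 ε)
  a*b : 6 transitions (2 symbol, 4 ε)
  (a*b)* : 10 transitions (2 symbol, 8 ε)
  (a|b)aa(a*b)*aa : 20 transitions (8 symbol, 12 ε)
  ((a|b)aa(a*b)*aa)* : 24 transitions (8 symbol, 16 ε)

24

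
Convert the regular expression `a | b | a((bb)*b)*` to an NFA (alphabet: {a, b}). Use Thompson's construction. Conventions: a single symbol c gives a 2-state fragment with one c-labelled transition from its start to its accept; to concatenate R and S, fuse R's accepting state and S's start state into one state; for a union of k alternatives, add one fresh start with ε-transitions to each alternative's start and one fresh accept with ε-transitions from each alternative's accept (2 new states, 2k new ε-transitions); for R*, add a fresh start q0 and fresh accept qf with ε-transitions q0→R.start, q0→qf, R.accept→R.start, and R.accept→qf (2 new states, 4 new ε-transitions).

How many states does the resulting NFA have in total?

Per subexpression:
Each of the 6 symbol leaves contributes a 2-state fragment.
  bb — 3 states
  (bb)* — 5 states
  (bb)*b — 6 states
  ((bb)*b)* — 8 states
  a((bb)*b)* — 9 states
  a | b | a((bb)*b)* — 15 states

15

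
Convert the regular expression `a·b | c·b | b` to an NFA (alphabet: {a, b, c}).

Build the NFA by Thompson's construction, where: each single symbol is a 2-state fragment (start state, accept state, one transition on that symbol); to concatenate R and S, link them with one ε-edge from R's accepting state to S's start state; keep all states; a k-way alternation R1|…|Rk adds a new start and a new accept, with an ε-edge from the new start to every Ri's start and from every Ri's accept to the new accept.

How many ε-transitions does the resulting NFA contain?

Building bottom-up:
Each of the 5 symbol leaves contributes 0 ε-transitions.
  a·b → 1 ε-transition
  c·b → 1 ε-transition
  a·b | c·b | b → 8 ε-transitions

8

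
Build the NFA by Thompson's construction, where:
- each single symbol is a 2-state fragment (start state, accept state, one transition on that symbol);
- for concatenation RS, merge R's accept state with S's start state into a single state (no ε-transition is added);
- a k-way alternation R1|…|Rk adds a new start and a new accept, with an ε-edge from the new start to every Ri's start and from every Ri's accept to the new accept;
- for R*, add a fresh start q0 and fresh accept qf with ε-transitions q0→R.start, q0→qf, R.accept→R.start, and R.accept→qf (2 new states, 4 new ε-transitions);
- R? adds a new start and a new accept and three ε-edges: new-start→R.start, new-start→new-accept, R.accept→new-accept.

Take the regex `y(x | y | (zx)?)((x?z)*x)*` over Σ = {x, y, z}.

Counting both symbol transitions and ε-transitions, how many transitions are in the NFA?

28

By structural recursion:
Each of the 8 symbol leaves contributes 1 transition (1 symbol, 0 ε).
  zx → 2 transitions (2 symbol, 0 ε)
  (zx)? → 5 transitions (2 symbol, 3 ε)
  x | y | (zx)? → 13 transitions (4 symbol, 9 ε)
  x? → 4 transitions (1 symbol, 3 ε)
  x?z → 5 transitions (2 symbol, 3 ε)
  (x?z)* → 9 transitions (2 symbol, 7 ε)
  (x?z)*x → 10 transitions (3 symbol, 7 ε)
  ((x?z)*x)* → 14 transitions (3 symbol, 11 ε)
  y(x | y | (zx)?)((x?z)*x)* → 28 transitions (8 symbol, 20 ε)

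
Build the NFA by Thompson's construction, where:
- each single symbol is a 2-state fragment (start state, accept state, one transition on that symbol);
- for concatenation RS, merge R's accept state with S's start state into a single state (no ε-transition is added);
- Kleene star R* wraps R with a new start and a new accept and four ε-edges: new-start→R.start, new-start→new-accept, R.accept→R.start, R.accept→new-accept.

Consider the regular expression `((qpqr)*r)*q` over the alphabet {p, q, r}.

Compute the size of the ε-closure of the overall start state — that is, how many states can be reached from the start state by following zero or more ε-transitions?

Work bottom-up. For each fragment F, track |ε-closure(F.start)| and whether F's accept lies in that closure (i.e. whether F accepts ε). A single-symbol fragment has closure size 1 and does not accept ε.
  qpqr — same as the first factor's closure: |ε-closure| = 1
  (qpqr)* — |ε-closure| = 1 (new start) + 1 (body) + 1 (new accept) = 3
  (qpqr)*r — |ε-closure| = 3 + (1−1) = 3 (closure spills across the concat boundary because the left factor accepts ε)
  ((qpqr)*r)* — new start has ε-edges to the inner start and to the new accept, so |ε-closure| = 2 + 3 = 5
  ((qpqr)*r)*q — |ε-closure| = 5 + (1−1) = 5 (closure spills across the concat boundary because the left factor accepts ε)

5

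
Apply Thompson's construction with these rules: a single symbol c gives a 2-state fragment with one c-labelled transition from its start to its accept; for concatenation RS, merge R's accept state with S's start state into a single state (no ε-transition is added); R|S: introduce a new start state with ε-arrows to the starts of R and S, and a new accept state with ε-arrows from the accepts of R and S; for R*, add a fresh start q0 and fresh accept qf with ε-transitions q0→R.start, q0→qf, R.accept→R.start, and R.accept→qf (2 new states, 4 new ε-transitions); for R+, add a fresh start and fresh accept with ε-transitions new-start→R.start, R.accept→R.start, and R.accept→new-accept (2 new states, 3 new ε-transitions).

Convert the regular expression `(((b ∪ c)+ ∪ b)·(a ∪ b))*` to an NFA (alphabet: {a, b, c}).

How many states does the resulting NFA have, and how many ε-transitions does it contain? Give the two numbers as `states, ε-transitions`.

19, 19

Building bottom-up:
Each of the 5 symbol leaves contributes 2 states and 0 ε-transitions.
  b ∪ c — 6 states, 4 ε-transitions
  (b ∪ c)+ — 8 states, 7 ε-transitions
  (b ∪ c)+ ∪ b — 12 states, 11 ε-transitions
  a ∪ b — 6 states, 4 ε-transitions
  ((b ∪ c)+ ∪ b)·(a ∪ b) — 17 states, 15 ε-transitions
  (((b ∪ c)+ ∪ b)·(a ∪ b))* — 19 states, 19 ε-transitions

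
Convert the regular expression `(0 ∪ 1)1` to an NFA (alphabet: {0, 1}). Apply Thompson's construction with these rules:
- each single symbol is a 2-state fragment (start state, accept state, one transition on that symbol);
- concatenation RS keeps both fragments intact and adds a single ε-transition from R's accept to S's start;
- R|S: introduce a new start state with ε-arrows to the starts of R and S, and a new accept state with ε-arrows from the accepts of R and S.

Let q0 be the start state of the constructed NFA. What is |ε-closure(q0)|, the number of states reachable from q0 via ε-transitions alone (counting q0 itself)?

3

Work bottom-up. For each fragment F, track |ε-closure(F.start)| and whether F's accept lies in that closure (i.e. whether F accepts ε). A single-symbol fragment has closure size 1 and does not accept ε.
  0 ∪ 1 — new start ε-reaches every alternative's start; none of them accept ε, so the new accept is not reached: |closure| = 1 + 1 + 1 = 3
  (0 ∪ 1)1 — same as the first factor's closure: |closure| = 3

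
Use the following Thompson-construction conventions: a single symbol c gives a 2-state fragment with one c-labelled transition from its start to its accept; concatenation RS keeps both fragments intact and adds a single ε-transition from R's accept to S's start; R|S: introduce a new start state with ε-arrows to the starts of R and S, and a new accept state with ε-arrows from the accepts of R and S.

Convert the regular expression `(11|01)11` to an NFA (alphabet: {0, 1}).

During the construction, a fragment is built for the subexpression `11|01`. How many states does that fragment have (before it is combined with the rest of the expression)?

Fragment for `11|01`:
Each of the 4 symbol leaves contributes a 2-state fragment.
  11 = 4 states
  01 = 4 states
  11|01 = 10 states

10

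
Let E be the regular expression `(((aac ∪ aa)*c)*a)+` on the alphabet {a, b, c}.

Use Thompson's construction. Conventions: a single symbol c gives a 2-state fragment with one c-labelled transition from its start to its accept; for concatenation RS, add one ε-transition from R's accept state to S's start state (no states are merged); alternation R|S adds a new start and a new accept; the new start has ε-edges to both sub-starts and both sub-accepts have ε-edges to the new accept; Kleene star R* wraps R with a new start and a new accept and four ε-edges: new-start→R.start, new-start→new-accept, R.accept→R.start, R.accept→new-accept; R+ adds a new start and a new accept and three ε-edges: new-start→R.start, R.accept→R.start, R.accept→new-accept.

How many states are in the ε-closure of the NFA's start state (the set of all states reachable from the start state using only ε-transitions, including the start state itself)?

Let C(F) = |ε-closure(F.start)| within fragment F, and note whether F accepts ε. Symbol fragments have C = 1 and do not accept ε. Then:
  aac — same as the first factor's closure: C = 1
  aa — C equals the left operand's closure size = 1 (its accept is not ε-reachable, so the closure stops there)
  aac ∪ aa — C = 1 + 1 + 1 = 3 (the new accept is not ε-reachable since no branch accepts ε)
  (aac ∪ aa)* — new start has ε-edges to the inner start and to the new accept, so C = 2 + 3 = 5
  (aac ∪ aa)*c — C = 5 + 1 = 6 (closure spills across the concat boundary because the left factor accepts ε)
  ((aac ∪ aa)*c)* — new start has ε-edges to the inner start and to the new accept, so C = 2 + 6 = 8
  ((aac ∪ aa)*c)*a — the left operand accepts ε, so the closure extends into the next operand (via the concat ε-link); C = 8 + 1 = 9
  (((aac ∪ aa)*c)*a)+ — new start ε-reaches only the body's start; the new accept needs a symbol first: C = 1 + 9 = 10

10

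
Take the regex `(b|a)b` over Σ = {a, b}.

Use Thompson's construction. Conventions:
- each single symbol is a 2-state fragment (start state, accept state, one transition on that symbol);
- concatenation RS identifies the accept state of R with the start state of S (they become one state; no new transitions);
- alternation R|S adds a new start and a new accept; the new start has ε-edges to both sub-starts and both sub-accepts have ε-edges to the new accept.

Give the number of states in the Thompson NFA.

7

By structural recursion:
Each of the 3 symbol leaves contributes a 2-state fragment.
  b|a — 6 states
  (b|a)b — 7 states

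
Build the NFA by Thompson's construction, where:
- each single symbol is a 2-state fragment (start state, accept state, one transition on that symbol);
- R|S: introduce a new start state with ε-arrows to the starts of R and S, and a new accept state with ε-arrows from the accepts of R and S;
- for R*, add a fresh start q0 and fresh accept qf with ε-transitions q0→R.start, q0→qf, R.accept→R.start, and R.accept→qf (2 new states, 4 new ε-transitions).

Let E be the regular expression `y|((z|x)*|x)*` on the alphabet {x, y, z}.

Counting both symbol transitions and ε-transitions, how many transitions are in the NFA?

24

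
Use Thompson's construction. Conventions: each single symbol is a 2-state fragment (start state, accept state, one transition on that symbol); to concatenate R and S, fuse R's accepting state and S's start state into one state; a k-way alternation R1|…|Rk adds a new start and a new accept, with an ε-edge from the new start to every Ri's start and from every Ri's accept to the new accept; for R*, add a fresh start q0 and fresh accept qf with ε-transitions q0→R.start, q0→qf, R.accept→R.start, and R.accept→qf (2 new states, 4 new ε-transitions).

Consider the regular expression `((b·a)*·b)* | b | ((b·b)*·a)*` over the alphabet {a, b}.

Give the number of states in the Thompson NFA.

20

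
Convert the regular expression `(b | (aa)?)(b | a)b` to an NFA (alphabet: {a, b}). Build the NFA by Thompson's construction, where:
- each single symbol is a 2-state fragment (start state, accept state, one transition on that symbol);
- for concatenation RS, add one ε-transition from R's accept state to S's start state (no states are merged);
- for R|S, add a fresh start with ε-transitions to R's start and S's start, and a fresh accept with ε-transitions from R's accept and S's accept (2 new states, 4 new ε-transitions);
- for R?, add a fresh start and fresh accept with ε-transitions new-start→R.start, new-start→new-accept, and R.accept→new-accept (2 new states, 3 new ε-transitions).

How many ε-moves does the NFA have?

14

Building bottom-up:
Each of the 6 symbol leaves contributes 0 ε-transitions.
  aa → 1 ε-transition
  (aa)? → 4 ε-transitions
  b | (aa)? → 8 ε-transitions
  b | a → 4 ε-transitions
  (b | (aa)?)(b | a)b → 14 ε-transitions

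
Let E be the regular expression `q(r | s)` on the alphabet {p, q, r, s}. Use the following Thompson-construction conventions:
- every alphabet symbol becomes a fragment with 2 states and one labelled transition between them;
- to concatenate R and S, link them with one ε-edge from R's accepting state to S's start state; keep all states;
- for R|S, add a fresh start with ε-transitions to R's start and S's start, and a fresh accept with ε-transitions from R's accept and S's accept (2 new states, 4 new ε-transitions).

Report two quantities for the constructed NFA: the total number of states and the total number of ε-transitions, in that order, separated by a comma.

8, 5

Per subexpression:
Each of the 3 symbol leaves contributes 2 states and 0 ε-transitions.
  r | s = 6 states, 4 ε-transitions
  q(r | s) = 8 states, 5 ε-transitions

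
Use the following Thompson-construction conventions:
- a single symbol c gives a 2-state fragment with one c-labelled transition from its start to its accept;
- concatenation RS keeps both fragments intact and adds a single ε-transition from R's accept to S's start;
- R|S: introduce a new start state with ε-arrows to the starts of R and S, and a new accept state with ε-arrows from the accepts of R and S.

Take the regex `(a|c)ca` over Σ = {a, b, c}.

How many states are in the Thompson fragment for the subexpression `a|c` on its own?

6

Fragment for `a|c`:
Each of the 2 symbol leaves contributes a 2-state fragment.
  a|c → 6 states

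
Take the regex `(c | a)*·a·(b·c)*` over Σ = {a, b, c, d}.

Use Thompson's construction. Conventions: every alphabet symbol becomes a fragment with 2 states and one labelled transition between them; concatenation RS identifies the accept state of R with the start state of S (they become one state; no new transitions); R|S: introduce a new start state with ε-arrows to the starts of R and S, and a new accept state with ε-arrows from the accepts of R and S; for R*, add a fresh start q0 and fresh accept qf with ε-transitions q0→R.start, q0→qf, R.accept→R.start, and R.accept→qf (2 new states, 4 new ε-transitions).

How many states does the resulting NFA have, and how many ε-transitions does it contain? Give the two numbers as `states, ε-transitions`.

13, 12

Per subexpression:
Each of the 5 symbol leaves contributes 2 states and 0 ε-transitions.
  c | a : 6 states, 4 ε-transitions
  (c | a)* : 8 states, 8 ε-transitions
  b·c : 3 states, 0 ε-transitions
  (b·c)* : 5 states, 4 ε-transitions
  (c | a)*·a·(b·c)* : 13 states, 12 ε-transitions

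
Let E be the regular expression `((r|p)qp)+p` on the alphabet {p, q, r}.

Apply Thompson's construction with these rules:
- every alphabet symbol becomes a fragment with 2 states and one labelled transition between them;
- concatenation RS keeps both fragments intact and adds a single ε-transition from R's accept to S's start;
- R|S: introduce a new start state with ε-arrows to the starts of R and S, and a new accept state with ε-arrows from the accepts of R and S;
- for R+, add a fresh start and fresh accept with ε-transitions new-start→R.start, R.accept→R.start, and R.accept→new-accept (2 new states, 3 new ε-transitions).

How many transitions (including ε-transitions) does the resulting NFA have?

15

Recursing over subexpressions:
Each of the 5 symbol leaves contributes 1 transition (1 symbol, 0 ε).
  r|p = 6 transitions (2 symbol, 4 ε)
  (r|p)qp = 10 transitions (4 symbol, 6 ε)
  ((r|p)qp)+ = 13 transitions (4 symbol, 9 ε)
  ((r|p)qp)+p = 15 transitions (5 symbol, 10 ε)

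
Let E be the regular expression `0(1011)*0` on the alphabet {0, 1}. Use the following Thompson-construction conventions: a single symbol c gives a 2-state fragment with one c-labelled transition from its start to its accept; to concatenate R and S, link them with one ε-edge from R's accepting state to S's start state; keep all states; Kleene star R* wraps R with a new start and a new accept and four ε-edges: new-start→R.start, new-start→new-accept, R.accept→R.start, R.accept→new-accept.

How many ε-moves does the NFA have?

9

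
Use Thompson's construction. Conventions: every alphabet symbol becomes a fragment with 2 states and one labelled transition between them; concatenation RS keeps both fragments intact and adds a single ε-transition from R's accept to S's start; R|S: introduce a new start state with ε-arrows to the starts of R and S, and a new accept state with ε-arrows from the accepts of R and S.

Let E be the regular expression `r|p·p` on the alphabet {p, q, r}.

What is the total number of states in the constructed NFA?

8

Recursing over subexpressions:
Each of the 3 symbol leaves contributes a 2-state fragment.
  p·p — 4 states
  r|p·p — 8 states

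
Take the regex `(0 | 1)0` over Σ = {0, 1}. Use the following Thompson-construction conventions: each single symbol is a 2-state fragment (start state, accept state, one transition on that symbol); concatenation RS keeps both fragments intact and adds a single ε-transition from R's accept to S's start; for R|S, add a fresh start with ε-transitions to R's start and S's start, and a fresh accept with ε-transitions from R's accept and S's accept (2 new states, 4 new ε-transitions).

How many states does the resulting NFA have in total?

8

By structural recursion:
Each of the 3 symbol leaves contributes a 2-state fragment.
  0 | 1 = 6 states
  (0 | 1)0 = 8 states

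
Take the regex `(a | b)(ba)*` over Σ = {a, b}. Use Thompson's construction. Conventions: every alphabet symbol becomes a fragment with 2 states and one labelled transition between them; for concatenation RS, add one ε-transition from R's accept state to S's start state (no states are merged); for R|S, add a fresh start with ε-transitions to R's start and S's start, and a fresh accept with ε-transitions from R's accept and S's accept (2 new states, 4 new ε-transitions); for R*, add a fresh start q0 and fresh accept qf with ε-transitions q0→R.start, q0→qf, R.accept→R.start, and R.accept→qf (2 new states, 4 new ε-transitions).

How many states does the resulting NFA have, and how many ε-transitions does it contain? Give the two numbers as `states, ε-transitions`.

12, 10

Recursing over subexpressions:
Each of the 4 symbol leaves contributes 2 states and 0 ε-transitions.
  a | b = 6 states, 4 ε-transitions
  ba = 4 states, 1 ε-transition
  (ba)* = 6 states, 5 ε-transitions
  (a | b)(ba)* = 12 states, 10 ε-transitions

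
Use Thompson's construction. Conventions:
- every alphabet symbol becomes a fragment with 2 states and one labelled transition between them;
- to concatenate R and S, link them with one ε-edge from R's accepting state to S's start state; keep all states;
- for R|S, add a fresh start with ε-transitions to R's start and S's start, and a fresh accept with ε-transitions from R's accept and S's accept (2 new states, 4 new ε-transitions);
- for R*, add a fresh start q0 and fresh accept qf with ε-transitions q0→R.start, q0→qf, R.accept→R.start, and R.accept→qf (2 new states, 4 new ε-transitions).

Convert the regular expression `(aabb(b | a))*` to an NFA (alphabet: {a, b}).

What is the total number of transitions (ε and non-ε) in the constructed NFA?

18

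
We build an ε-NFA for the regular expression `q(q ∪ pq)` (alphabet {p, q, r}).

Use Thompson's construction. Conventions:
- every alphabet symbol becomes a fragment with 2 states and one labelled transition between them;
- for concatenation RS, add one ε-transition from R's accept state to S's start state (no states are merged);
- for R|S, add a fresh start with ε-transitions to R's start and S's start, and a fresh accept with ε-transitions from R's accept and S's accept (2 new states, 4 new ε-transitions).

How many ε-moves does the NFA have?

6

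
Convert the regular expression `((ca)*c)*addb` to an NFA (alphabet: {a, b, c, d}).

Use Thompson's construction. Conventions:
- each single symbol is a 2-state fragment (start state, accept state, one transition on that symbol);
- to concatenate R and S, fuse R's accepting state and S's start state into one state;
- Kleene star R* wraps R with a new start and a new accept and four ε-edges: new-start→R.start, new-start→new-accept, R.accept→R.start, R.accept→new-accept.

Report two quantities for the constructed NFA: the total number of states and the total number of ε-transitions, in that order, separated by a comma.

Bottom-up over the parse tree:
Each of the 7 symbol leaves contributes 2 states and 0 ε-transitions.
  ca : 3 states, 0 ε-transitions
  (ca)* : 5 states, 4 ε-transitions
  (ca)*c : 6 states, 4 ε-transitions
  ((ca)*c)* : 8 states, 8 ε-transitions
  ((ca)*c)*addb : 12 states, 8 ε-transitions

12, 8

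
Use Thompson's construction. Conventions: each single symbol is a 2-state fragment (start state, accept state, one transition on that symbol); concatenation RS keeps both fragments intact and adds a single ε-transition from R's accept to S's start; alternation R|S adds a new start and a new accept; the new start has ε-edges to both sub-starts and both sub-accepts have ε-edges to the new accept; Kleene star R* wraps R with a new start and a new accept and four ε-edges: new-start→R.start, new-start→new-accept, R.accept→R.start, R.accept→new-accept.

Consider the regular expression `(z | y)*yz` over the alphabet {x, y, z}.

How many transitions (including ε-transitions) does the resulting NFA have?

14

Recursing over subexpressions:
Each of the 4 symbol leaves contributes 1 transition (1 symbol, 0 ε).
  z | y = 6 transitions (2 symbol, 4 ε)
  (z | y)* = 10 transitions (2 symbol, 8 ε)
  (z | y)*yz = 14 transitions (4 symbol, 10 ε)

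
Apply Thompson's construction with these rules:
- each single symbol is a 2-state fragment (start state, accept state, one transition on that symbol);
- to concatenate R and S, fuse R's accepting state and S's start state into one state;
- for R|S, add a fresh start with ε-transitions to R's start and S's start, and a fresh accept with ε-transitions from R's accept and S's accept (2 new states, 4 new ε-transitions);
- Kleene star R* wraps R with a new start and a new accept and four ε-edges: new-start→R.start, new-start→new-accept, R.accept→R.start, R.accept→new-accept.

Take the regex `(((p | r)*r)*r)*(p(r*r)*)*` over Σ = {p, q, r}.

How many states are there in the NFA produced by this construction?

23

By structural recursion:
Each of the 7 symbol leaves contributes a 2-state fragment.
  p | r : 6 states
  (p | r)* : 8 states
  (p | r)*r : 9 states
  ((p | r)*r)* : 11 states
  ((p | r)*r)*r : 12 states
  (((p | r)*r)*r)* : 14 states
  r* : 4 states
  r*r : 5 states
  (r*r)* : 7 states
  p(r*r)* : 8 states
  (p(r*r)*)* : 10 states
  (((p | r)*r)*r)*(p(r*r)*)* : 23 states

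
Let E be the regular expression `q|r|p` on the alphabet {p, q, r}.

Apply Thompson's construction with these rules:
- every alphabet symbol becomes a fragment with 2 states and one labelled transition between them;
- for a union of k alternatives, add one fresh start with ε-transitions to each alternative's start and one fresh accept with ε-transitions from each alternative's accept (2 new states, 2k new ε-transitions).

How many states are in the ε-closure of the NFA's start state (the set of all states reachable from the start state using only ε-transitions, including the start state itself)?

4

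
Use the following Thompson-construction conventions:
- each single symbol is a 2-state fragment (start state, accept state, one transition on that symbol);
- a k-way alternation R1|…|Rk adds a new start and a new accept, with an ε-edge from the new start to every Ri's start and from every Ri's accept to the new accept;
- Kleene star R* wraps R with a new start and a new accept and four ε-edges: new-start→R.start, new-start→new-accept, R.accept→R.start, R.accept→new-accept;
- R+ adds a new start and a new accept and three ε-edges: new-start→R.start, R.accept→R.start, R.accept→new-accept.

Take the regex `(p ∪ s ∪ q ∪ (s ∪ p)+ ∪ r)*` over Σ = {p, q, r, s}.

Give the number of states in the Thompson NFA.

20

By structural recursion:
Each of the 6 symbol leaves contributes a 2-state fragment.
  s ∪ p → 6 states
  (s ∪ p)+ → 8 states
  p ∪ s ∪ q ∪ (s ∪ p)+ ∪ r → 18 states
  (p ∪ s ∪ q ∪ (s ∪ p)+ ∪ r)* → 20 states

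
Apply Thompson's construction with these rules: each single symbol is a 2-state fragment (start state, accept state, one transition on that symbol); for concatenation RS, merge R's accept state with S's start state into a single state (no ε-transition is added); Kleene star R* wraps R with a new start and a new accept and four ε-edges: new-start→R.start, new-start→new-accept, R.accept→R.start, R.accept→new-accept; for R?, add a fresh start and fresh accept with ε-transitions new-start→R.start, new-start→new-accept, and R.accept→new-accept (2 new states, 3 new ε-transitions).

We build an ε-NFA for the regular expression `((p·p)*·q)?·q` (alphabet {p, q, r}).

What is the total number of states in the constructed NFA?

Recursing over subexpressions:
Each of the 4 symbol leaves contributes a 2-state fragment.
  p·p = 3 states
  (p·p)* = 5 states
  (p·p)*·q = 6 states
  ((p·p)*·q)? = 8 states
  ((p·p)*·q)?·q = 9 states

9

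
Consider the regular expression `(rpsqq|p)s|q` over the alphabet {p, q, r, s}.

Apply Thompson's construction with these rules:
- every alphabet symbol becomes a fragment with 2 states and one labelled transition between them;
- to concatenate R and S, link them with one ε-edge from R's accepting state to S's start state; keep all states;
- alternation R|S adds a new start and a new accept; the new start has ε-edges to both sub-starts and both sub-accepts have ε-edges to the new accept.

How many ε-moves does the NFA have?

13

Bottom-up over the parse tree:
Each of the 8 symbol leaves contributes 0 ε-transitions.
  rpsqq → 4 ε-transitions
  rpsqq|p → 8 ε-transitions
  (rpsqq|p)s → 9 ε-transitions
  (rpsqq|p)s|q → 13 ε-transitions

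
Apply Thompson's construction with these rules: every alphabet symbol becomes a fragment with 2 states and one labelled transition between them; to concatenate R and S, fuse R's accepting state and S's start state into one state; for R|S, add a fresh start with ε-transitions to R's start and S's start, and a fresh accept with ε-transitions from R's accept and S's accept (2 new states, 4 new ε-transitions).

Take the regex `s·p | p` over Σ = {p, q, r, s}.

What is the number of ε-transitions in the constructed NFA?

4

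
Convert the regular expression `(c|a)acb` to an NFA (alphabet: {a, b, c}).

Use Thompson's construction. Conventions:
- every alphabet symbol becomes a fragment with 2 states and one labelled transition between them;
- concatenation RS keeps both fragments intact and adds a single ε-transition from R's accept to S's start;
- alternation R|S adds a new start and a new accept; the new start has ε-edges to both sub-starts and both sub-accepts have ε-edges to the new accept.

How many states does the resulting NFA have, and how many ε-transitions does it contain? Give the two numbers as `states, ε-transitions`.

Recursing over subexpressions:
Each of the 5 symbol leaves contributes 2 states and 0 ε-transitions.
  c|a → 6 states, 4 ε-transitions
  (c|a)acb → 12 states, 7 ε-transitions

12, 7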